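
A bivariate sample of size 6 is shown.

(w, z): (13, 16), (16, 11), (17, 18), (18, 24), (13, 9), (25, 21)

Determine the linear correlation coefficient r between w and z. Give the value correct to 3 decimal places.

n = 6, Σw = 102, Σz = 99, Σw² = 1832, Σz² = 1799, Σwz = 1764
nΣwz − ΣwΣz = 10584 − 10098 = 486
nΣw² − (Σw)² = 10992 − 10404 = 588; nΣz² − (Σz)² = 10794 − 9801 = 993
r = 486 / √(588 × 993) = 486 / 764.1230 ≈ 0.636

0.636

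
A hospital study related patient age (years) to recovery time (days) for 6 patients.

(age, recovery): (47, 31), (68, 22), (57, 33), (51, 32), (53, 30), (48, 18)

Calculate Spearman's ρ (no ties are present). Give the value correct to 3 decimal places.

0.086

Rank age: 1, 6, 5, 3, 4, 2
Rank recovery: 4, 2, 6, 5, 3, 1
d = rank(age) − rank(recovery): -3, 4, -1, -2, 1, 1; Σd² = 32
ρ = 1 − 6Σd² / [n(n²−1)] = 1 − 6×32 / (6×35) = 1 − 192/210 ≈ 0.086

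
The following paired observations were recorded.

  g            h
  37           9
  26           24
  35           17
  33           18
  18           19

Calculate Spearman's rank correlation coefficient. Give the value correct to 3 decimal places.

Rank g: 5, 2, 4, 3, 1
Rank h: 1, 5, 2, 3, 4
d = rank(g) − rank(h): 4, -3, 2, 0, -3; Σd² = 38
ρ = 1 − 6Σd² / [n(n²−1)] = 1 − 6×38 / (5×24) = 1 − 228/120 ≈ -0.900

-0.900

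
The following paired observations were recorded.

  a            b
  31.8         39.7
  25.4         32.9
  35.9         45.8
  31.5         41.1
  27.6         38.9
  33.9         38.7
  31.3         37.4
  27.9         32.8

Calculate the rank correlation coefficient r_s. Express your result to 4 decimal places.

0.6667

Rank a: 6, 1, 8, 5, 2, 7, 4, 3
Rank b: 6, 2, 8, 7, 5, 4, 3, 1
d = rank(a) − rank(b): 0, -1, 0, -2, -3, 3, 1, 2; Σd² = 28
ρ = 1 − 6Σd² / [n(n²−1)] = 1 − 6×28 / (8×63) = 1 − 168/504 ≈ 0.6667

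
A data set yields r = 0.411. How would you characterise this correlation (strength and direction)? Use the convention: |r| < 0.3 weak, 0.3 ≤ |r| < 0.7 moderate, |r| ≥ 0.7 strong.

r = 0.411 > 0 so the relationship is positive.
|r| = 0.411, which falls in the moderate range.

moderate positive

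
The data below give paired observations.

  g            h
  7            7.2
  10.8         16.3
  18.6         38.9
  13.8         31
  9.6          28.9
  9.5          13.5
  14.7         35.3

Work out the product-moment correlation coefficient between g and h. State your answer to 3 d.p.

n = 7, Σg = 84, Σh = 171.1, Σg² = 1100.54, Σh² = 5055.29, Σgh = 2302.38
nΣgh − ΣgΣh = 16116.66 − 14372.4 = 1744.26
nΣg² − (Σg)² = 7703.78 − 7056 = 647.78; nΣh² − (Σh)² = 35387.03 − 29275.21 = 6111.82
r = 1744.26 / √(647.78 × 6111.82) = 1744.26 / 1989.7524 ≈ 0.877

0.877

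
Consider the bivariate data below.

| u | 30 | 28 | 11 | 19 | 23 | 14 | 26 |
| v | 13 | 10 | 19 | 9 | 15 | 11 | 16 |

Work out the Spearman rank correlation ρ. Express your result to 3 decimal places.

-0.214

Rank u: 7, 6, 1, 3, 4, 2, 5
Rank v: 4, 2, 7, 1, 5, 3, 6
d = rank(u) − rank(v): 3, 4, -6, 2, -1, -1, -1; Σd² = 68
ρ = 1 − 6Σd² / [n(n²−1)] = 1 − 6×68 / (7×48) = 1 − 408/336 ≈ -0.214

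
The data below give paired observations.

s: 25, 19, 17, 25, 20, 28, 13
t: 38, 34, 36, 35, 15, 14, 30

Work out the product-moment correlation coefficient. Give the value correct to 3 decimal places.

-0.241

n = 7, Σs = 147, Σt = 202, Σs² = 3253, Σt² = 6442, Σst = 4165
nΣst − ΣsΣt = 29155 − 29694 = -539
nΣs² − (Σs)² = 22771 − 21609 = 1162; nΣt² − (Σt)² = 45094 − 40804 = 4290
r = -539 / √(1162 × 4290) = -539 / 2232.7069 ≈ -0.241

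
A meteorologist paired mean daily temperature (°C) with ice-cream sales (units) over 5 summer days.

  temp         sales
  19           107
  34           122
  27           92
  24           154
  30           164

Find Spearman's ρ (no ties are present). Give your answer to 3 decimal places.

Rank temp: 1, 5, 3, 2, 4
Rank sales: 2, 3, 1, 4, 5
d = rank(temp) − rank(sales): -1, 2, 2, -2, -1; Σd² = 14
ρ = 1 − 6Σd² / [n(n²−1)] = 1 − 6×14 / (5×24) = 1 − 84/120 ≈ 0.300

0.300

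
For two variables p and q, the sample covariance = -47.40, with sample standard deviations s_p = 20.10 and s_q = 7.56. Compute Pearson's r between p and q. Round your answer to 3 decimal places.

-0.312

r = Cov(p,q) / (s_p · s_q) = -47.40 / (20.10 × 7.56)
  = -47.40 / 151.9560 ≈ -0.312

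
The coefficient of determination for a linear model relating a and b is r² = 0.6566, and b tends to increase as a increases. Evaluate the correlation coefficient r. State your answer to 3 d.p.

0.810

|r| = √0.6566 = 0.810
The association is positive, so r = 0.810.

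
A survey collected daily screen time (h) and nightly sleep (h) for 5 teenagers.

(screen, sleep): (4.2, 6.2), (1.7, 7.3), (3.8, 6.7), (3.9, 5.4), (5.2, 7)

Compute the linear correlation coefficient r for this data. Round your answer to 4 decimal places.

-0.3161

n = 5, Σx = 18.8, Σy = 32.6, Σx² = 77.22, Σy² = 214.78, Σxy = 121.37
nΣxy − ΣxΣy = 606.85 − 612.88 = -6.03
nΣx² − (Σx)² = 386.1 − 353.44 = 32.66; nΣy² − (Σy)² = 1073.9 − 1062.76 = 11.14
r = -6.03 / √(32.66 × 11.14) = -6.03 / 19.0744 ≈ -0.3161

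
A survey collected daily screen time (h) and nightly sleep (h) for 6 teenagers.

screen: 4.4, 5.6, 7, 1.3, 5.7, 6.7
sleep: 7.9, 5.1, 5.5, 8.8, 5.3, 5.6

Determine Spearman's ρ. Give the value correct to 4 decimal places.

-0.4857

Rank screen: 2, 3, 6, 1, 4, 5
Rank sleep: 5, 1, 3, 6, 2, 4
d = rank(screen) − rank(sleep): -3, 2, 3, -5, 2, 1; Σd² = 52
ρ = 1 − 6Σd² / [n(n²−1)] = 1 − 6×52 / (6×35) = 1 − 312/210 ≈ -0.4857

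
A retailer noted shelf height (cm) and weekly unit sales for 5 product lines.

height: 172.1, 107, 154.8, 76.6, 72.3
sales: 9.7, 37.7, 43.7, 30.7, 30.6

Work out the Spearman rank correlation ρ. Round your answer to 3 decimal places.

0.000

Rank height: 5, 3, 4, 2, 1
Rank sales: 1, 4, 5, 3, 2
d = rank(height) − rank(sales): 4, -1, -1, -1, -1; Σd² = 20
ρ = 1 − 6Σd² / [n(n²−1)] = 1 − 6×20 / (5×24) = 1 − 120/120 ≈ 0.000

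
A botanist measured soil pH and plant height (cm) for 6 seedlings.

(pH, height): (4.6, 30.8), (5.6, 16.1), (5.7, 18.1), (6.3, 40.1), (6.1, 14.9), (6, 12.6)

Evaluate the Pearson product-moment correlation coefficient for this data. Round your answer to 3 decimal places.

-0.118

n = 6, Σx = 34.3, Σy = 132.6, Σx² = 197.91, Σy² = 3524.24, Σxy = 754.13
nΣxy − ΣxΣy = 4524.78 − 4548.18 = -23.4
nΣx² − (Σx)² = 1187.46 − 1176.49 = 10.97; nΣy² − (Σy)² = 21145.44 − 17582.76 = 3562.68
r = -23.4 / √(10.97 × 3562.68) = -23.4 / 197.6932 ≈ -0.118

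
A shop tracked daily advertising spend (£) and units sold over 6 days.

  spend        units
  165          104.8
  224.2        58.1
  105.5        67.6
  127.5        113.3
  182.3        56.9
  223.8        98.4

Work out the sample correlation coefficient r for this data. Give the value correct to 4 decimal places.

-0.2025

n = 6, Σx = 1028.3, Σy = 499.1, Σx² = 188196.87, Σy² = 44685.47, Σxy = 84290.36
nΣxy − ΣxΣy = 505742.16 − 513224.53 = -7482.37
nΣx² − (Σx)² = 1129181.22 − 1057400.89 = 71780.33; nΣy² − (Σy)² = 268112.82 − 249100.81 = 19012.01
r = -7482.37 / √(71780.33 × 19012.01) = -7482.37 / 36941.6885 ≈ -0.2025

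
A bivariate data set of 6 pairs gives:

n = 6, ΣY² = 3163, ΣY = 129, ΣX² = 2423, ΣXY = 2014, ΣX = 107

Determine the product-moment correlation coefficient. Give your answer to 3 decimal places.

-0.640

r = (nΣXY − ΣXΣY) / √[(nΣX² − (ΣX)²)(nΣY² − (ΣY)²)]
Numerator: 6×2014 − 107×129 = -1719
Denominator: √[(14538 − 11449)(18978 − 16641)] = √[3089 × 2337] = 2686.8184
r = -1719 / 2686.8184 ≈ -0.640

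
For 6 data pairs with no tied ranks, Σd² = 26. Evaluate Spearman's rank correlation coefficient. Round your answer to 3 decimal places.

ρ = 1 − 6Σd² / [n(n²−1)] = 1 − 6×26 / (6×35)
  = 1 − 156/210 = 1 − 0.7429 ≈ 0.257

0.257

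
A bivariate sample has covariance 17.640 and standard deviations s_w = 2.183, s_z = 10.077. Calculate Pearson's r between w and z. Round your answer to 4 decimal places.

0.8019

r = Cov(w,z) / (s_w · s_z) = 17.640 / (2.183 × 10.077)
  = 17.640 / 21.9981 ≈ 0.8019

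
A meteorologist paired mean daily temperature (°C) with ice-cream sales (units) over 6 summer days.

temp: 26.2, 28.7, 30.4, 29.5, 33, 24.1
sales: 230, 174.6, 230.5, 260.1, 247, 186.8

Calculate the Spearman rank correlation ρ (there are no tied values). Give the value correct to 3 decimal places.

Rank temp: 2, 3, 5, 4, 6, 1
Rank sales: 3, 1, 4, 6, 5, 2
d = rank(temp) − rank(sales): -1, 2, 1, -2, 1, -1; Σd² = 12
ρ = 1 − 6Σd² / [n(n²−1)] = 1 − 6×12 / (6×35) = 1 − 72/210 ≈ 0.657

0.657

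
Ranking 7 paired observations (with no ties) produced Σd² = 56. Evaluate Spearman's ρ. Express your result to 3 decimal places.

0.000

ρ = 1 − 6Σd² / [n(n²−1)] = 1 − 6×56 / (7×48)
  = 1 − 336/336 = 1 − 1.0000 ≈ 0.000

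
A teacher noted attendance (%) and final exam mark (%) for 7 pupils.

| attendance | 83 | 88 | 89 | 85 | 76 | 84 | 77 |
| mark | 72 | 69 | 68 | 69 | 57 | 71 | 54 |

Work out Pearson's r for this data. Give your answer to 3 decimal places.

0.805

n = 7, Σx = 582, Σy = 460, Σx² = 48540, Σy² = 30536, Σxy = 38419
nΣxy − ΣxΣy = 268933 − 267720 = 1213
nΣx² − (Σx)² = 339780 − 338724 = 1056; nΣy² − (Σy)² = 213752 − 211600 = 2152
r = 1213 / √(1056 × 2152) = 1213 / 1507.4853 ≈ 0.805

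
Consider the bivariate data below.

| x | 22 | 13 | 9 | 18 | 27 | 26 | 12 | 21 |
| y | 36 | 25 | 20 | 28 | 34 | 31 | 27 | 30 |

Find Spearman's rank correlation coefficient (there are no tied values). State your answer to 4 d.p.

0.9048

Rank x: 6, 3, 1, 4, 8, 7, 2, 5
Rank y: 8, 2, 1, 4, 7, 6, 3, 5
d = rank(x) − rank(y): -2, 1, 0, 0, 1, 1, -1, 0; Σd² = 8
ρ = 1 − 6Σd² / [n(n²−1)] = 1 − 6×8 / (8×63) = 1 − 48/504 ≈ 0.9048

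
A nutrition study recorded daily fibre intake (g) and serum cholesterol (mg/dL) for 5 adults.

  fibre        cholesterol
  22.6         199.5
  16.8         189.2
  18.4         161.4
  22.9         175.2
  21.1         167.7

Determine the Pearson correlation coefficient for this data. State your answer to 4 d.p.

n = 5, Σx = 101.8, Σy = 893, Σx² = 2101.18, Σy² = 160465.18, Σxy = 18207.57
nΣxy − ΣxΣy = 91037.85 − 90907.4 = 130.45
nΣx² − (Σx)² = 10505.9 − 10363.24 = 142.66; nΣy² − (Σy)² = 802325.9 − 797449 = 4876.9
r = 130.45 / √(142.66 × 4876.9) = 130.45 / 834.1094 ≈ 0.1564

0.1564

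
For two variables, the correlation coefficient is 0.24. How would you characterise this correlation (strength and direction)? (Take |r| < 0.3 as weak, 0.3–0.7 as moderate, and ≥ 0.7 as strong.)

weak positive

r = 0.24 > 0 so the relationship is positive.
|r| = 0.24, which falls in the weak range.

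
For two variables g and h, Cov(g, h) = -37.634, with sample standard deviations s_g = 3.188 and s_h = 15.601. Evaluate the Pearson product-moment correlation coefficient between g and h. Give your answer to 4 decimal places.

-0.7567

r = Cov(g,h) / (s_g · s_h) = -37.634 / (3.188 × 15.601)
  = -37.634 / 49.7360 ≈ -0.7567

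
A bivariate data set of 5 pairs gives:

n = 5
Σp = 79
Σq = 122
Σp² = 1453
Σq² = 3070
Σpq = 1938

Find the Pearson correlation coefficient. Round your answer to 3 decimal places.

r = (nΣpq − ΣpΣq) / √[(nΣp² − (Σp)²)(nΣq² − (Σq)²)]
Numerator: 5×1938 − 79×122 = 52
Denominator: √[(7265 − 6241)(15350 − 14884)] = √[1024 × 466] = 690.7851
r = 52 / 690.7851 ≈ 0.075

0.075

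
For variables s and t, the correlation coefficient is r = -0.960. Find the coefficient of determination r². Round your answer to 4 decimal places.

r² = (-0.960)² = 0.9216

0.9216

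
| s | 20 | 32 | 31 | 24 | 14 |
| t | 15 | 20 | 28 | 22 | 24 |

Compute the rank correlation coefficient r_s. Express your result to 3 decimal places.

Rank s: 2, 5, 4, 3, 1
Rank t: 1, 2, 5, 3, 4
d = rank(s) − rank(t): 1, 3, -1, 0, -3; Σd² = 20
ρ = 1 − 6Σd² / [n(n²−1)] = 1 − 6×20 / (5×24) = 1 − 120/120 ≈ 0.000

0.000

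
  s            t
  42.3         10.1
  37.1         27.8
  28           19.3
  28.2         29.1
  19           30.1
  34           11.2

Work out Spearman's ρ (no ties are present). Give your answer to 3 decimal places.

Rank s: 6, 5, 2, 3, 1, 4
Rank t: 1, 4, 3, 5, 6, 2
d = rank(s) − rank(t): 5, 1, -1, -2, -5, 2; Σd² = 60
ρ = 1 − 6Σd² / [n(n²−1)] = 1 − 6×60 / (6×35) = 1 − 360/210 ≈ -0.714

-0.714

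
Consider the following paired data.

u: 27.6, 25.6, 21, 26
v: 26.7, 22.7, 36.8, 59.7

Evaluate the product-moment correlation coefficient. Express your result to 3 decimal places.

n = 4, Σu = 100.2, Σv = 145.9, Σu² = 2534.12, Σv² = 6146.51, Σuv = 3643.04
nΣuv − ΣuΣv = 14572.16 − 14619.18 = -47.02
nΣu² − (Σu)² = 10136.48 − 10040.04 = 96.44; nΣv² − (Σv)² = 24586.04 − 21286.81 = 3299.23
r = -47.02 / √(96.44 × 3299.23) = -47.02 / 564.0725 ≈ -0.083

-0.083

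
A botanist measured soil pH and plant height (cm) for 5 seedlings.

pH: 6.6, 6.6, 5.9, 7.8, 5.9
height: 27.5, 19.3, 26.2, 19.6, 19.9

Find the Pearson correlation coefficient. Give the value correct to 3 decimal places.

-0.342

n = 5, Σx = 32.8, Σy = 112.5, Σx² = 217.58, Σy² = 2595.35, Σxy = 733.75
nΣxy − ΣxΣy = 3668.75 − 3690 = -21.25
nΣx² − (Σx)² = 1087.9 − 1075.84 = 12.06; nΣy² − (Σy)² = 12976.75 − 12656.25 = 320.5
r = -21.25 / √(12.06 × 320.5) = -21.25 / 62.1710 ≈ -0.342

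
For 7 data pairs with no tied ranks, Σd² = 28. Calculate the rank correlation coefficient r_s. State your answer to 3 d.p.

ρ = 1 − 6Σd² / [n(n²−1)] = 1 − 6×28 / (7×48)
  = 1 − 168/336 = 1 − 0.5000 ≈ 0.500

0.500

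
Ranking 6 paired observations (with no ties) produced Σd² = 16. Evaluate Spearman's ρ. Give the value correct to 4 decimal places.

0.5429

ρ = 1 − 6Σd² / [n(n²−1)] = 1 − 6×16 / (6×35)
  = 1 − 96/210 = 1 − 0.45714 ≈ 0.5429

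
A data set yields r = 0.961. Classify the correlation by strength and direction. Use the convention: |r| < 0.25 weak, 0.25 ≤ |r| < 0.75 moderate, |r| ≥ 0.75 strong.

r = 0.961 > 0 so the relationship is positive.
|r| = 0.961, which falls in the strong range.

strong positive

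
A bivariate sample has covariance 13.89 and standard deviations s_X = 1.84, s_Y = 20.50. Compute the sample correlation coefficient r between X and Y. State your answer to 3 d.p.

r = Cov(X,Y) / (s_X · s_Y) = 13.89 / (1.84 × 20.50)
  = 13.89 / 37.7200 ≈ 0.368

0.368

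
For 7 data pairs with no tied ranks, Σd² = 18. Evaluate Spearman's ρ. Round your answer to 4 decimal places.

0.6786

ρ = 1 − 6Σd² / [n(n²−1)] = 1 − 6×18 / (7×48)
  = 1 − 108/336 = 1 − 0.32143 ≈ 0.6786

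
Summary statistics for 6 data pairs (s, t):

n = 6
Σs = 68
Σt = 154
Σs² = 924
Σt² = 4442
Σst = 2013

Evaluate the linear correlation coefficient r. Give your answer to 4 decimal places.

0.9772

r = (nΣst − ΣsΣt) / √[(nΣs² − (Σs)²)(nΣt² − (Σt)²)]
Numerator: 6×2013 − 68×154 = 1606
Denominator: √[(5544 − 4624)(26652 − 23716)] = √[920 × 2936] = 1643.5084
r = 1606 / 1643.5084 ≈ 0.9772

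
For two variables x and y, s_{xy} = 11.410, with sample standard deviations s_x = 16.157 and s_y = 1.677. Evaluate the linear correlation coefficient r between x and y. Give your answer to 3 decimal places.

r = Cov(x,y) / (s_x · s_y) = 11.410 / (16.157 × 1.677)
  = 11.410 / 27.0953 ≈ 0.421

0.421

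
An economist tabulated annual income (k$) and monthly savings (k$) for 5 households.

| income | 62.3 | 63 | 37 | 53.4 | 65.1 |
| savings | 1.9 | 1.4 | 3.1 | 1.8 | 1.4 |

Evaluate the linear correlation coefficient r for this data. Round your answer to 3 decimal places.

-0.944

n = 5, Σx = 280.8, Σy = 9.6, Σx² = 16308.86, Σy² = 20.38, Σxy = 508.53
nΣxy − ΣxΣy = 2542.65 − 2695.68 = -153.03
nΣx² − (Σx)² = 81544.3 − 78848.64 = 2695.66; nΣy² − (Σy)² = 101.9 − 92.16 = 9.74
r = -153.03 / √(2695.66 × 9.74) = -153.03 / 162.0362 ≈ -0.944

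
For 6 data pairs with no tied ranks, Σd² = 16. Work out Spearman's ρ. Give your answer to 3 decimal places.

ρ = 1 − 6Σd² / [n(n²−1)] = 1 − 6×16 / (6×35)
  = 1 − 96/210 = 1 − 0.4571 ≈ 0.543

0.543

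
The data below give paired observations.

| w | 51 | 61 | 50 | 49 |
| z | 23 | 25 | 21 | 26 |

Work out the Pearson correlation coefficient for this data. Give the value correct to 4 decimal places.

n = 4, Σw = 211, Σz = 95, Σw² = 11223, Σz² = 2271, Σwz = 5022
nΣwz − ΣwΣz = 20088 − 20045 = 43
nΣw² − (Σw)² = 44892 − 44521 = 371; nΣz² − (Σz)² = 9084 − 9025 = 59
r = 43 / √(371 × 59) = 43 / 147.9493 ≈ 0.2906

0.2906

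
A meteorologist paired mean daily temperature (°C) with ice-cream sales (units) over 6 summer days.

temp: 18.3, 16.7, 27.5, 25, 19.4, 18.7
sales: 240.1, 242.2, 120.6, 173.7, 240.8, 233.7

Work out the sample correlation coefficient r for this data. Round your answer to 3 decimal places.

-0.971

n = 6, Σx = 125.6, Σy = 1251.1, Σx² = 2721.08, Σy² = 273625.23, Σxy = 25139.28
nΣxy − ΣxΣy = 150835.68 − 157138.16 = -6302.48
nΣx² − (Σx)² = 16326.48 − 15775.36 = 551.12; nΣy² − (Σy)² = 1641751.38 − 1565251.21 = 76500.17
r = -6302.48 / √(551.12 × 76500.17) = -6302.48 / 6493.1328 ≈ -0.971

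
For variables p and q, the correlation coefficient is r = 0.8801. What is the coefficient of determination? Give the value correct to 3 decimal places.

0.775

r² = (0.8801)² = 0.775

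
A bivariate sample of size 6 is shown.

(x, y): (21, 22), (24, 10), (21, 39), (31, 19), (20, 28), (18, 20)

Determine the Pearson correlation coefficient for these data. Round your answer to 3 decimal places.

n = 6, Σx = 135, Σy = 138, Σx² = 3143, Σy² = 3650, Σxy = 3030
nΣxy − ΣxΣy = 18180 − 18630 = -450
nΣx² − (Σx)² = 18858 − 18225 = 633; nΣy² − (Σy)² = 21900 − 19044 = 2856
r = -450 / √(633 × 2856) = -450 / 1344.5624 ≈ -0.335

-0.335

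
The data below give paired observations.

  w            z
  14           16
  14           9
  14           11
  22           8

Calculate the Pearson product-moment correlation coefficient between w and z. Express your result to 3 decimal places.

-0.562

n = 4, Σw = 64, Σz = 44, Σw² = 1072, Σz² = 522, Σwz = 680
nΣwz − ΣwΣz = 2720 − 2816 = -96
nΣw² − (Σw)² = 4288 − 4096 = 192; nΣz² − (Σz)² = 2088 − 1936 = 152
r = -96 / √(192 × 152) = -96 / 170.8333 ≈ -0.562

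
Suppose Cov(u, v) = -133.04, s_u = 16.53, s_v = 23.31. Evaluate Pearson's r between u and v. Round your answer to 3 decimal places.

-0.345

r = Cov(u,v) / (s_u · s_v) = -133.04 / (16.53 × 23.31)
  = -133.04 / 385.3143 ≈ -0.345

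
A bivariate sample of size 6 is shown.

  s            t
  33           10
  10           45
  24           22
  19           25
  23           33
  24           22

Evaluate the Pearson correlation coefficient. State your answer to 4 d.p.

-0.9226

n = 6, Σs = 133, Σt = 157, Σs² = 3231, Σt² = 4807, Σst = 3070
nΣst − ΣsΣt = 18420 − 20881 = -2461
nΣs² − (Σs)² = 19386 − 17689 = 1697; nΣt² − (Σt)² = 28842 − 24649 = 4193
r = -2461 / √(1697 × 4193) = -2461 / 2667.4934 ≈ -0.9226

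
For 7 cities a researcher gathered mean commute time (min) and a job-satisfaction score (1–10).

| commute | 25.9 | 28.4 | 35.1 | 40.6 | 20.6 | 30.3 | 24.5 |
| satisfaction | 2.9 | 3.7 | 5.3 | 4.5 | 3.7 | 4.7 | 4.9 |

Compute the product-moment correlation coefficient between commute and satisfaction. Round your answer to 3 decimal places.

0.475

n = 7, Σx = 205.4, Σy = 29.7, Σx² = 6300.44, Σy² = 130.23, Σxy = 887.6
nΣxy − ΣxΣy = 6213.2 − 6100.38 = 112.82
nΣx² − (Σx)² = 44103.08 − 42189.16 = 1913.92; nΣy² − (Σy)² = 911.61 − 882.09 = 29.52
r = 112.82 / √(1913.92 × 29.52) = 112.82 / 237.6950 ≈ 0.475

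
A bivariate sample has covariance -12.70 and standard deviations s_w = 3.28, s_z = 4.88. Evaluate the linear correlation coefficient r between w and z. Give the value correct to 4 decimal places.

r = Cov(w,z) / (s_w · s_z) = -12.70 / (3.28 × 4.88)
  = -12.70 / 16.0064 ≈ -0.7934

-0.7934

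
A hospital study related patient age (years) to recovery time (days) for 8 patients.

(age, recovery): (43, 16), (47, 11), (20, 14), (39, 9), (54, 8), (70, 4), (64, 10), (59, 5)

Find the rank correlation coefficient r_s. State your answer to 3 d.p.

Rank age: 3, 4, 1, 2, 5, 8, 7, 6
Rank recovery: 8, 6, 7, 4, 3, 1, 5, 2
d = rank(age) − rank(recovery): -5, -2, -6, -2, 2, 7, 2, 4; Σd² = 142
ρ = 1 − 6Σd² / [n(n²−1)] = 1 − 6×142 / (8×63) = 1 − 852/504 ≈ -0.690

-0.690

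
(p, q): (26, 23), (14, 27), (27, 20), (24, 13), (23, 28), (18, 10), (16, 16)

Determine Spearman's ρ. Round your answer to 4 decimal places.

-0.0357

Rank p: 6, 1, 7, 5, 4, 3, 2
Rank q: 5, 6, 4, 2, 7, 1, 3
d = rank(p) − rank(q): 1, -5, 3, 3, -3, 2, -1; Σd² = 58
ρ = 1 − 6Σd² / [n(n²−1)] = 1 − 6×58 / (7×48) = 1 − 348/336 ≈ -0.0357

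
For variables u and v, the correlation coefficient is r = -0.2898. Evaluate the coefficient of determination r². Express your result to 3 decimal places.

r² = (-0.2898)² = 0.084

0.084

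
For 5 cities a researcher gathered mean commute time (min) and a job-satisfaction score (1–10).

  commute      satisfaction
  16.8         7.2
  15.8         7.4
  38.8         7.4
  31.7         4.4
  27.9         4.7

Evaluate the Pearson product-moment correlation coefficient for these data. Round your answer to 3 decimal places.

-0.318

n = 5, Σx = 131, Σy = 31.1, Σx² = 3820.62, Σy² = 202.81, Σxy = 795.61
nΣxy − ΣxΣy = 3978.05 − 4074.1 = -96.05
nΣx² − (Σx)² = 19103.1 − 17161 = 1942.1; nΣy² − (Σy)² = 1014.05 − 967.21 = 46.84
r = -96.05 / √(1942.1 × 46.84) = -96.05 / 301.6090 ≈ -0.318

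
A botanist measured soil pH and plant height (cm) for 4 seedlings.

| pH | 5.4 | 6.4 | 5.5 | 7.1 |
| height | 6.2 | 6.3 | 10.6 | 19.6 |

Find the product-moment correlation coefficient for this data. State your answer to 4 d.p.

n = 4, Σx = 24.4, Σy = 42.7, Σx² = 150.78, Σy² = 574.65, Σxy = 271.26
nΣxy − ΣxΣy = 1085.04 − 1041.88 = 43.16
nΣx² − (Σx)² = 603.12 − 595.36 = 7.76; nΣy² − (Σy)² = 2298.6 − 1823.29 = 475.31
r = 43.16 / √(7.76 × 475.31) = 43.16 / 60.7322 ≈ 0.7107

0.7107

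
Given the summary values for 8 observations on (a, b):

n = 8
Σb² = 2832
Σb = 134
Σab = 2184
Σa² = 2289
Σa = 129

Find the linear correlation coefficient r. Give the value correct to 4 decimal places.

r = (nΣab − ΣaΣb) / √[(nΣa² − (Σa)²)(nΣb² − (Σb)²)]
Numerator: 8×2184 − 129×134 = 186
Denominator: √[(18312 − 16641)(22656 − 17956)] = √[1671 × 4700] = 2802.4454
r = 186 / 2802.4454 ≈ 0.0664

0.0664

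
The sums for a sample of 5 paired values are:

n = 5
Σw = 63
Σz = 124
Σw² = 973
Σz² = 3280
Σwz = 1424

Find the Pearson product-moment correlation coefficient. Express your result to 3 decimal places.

-0.722

r = (nΣwz − ΣwΣz) / √[(nΣw² − (Σw)²)(nΣz² − (Σz)²)]
Numerator: 5×1424 − 63×124 = -692
Denominator: √[(4865 − 3969)(16400 − 15376)] = √[896 × 1024] = 957.8643
r = -692 / 957.8643 ≈ -0.722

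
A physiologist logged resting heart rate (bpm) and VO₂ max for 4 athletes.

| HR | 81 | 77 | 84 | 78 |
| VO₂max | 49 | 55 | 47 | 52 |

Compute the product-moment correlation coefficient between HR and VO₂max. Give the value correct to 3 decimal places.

n = 4, Σx = 320, Σy = 203, Σx² = 25630, Σy² = 10339, Σxy = 16208
nΣxy − ΣxΣy = 64832 − 64960 = -128
nΣx² − (Σx)² = 102520 − 102400 = 120; nΣy² − (Σy)² = 41356 − 41209 = 147
r = -128 / √(120 × 147) = -128 / 132.8157 ≈ -0.964

-0.964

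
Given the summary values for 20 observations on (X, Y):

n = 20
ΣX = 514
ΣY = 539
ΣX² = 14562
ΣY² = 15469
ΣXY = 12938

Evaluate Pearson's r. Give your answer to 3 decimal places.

-0.810

r = (nΣXY − ΣXΣY) / √[(nΣX² − (ΣX)²)(nΣY² − (ΣY)²)]
Numerator: 20×12938 − 514×539 = -18286
Denominator: √[(291240 − 264196)(309380 − 290521)] = √[27044 × 18859] = 22583.6843
r = -18286 / 22583.6843 ≈ -0.810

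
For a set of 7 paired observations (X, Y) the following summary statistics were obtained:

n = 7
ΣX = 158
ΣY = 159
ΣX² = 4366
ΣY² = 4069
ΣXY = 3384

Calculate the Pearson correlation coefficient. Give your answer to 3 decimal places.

-0.339

r = (nΣXY − ΣXΣY) / √[(nΣX² − (ΣX)²)(nΣY² − (ΣY)²)]
Numerator: 7×3384 − 158×159 = -1434
Denominator: √[(30562 − 24964)(28483 − 25281)] = √[5598 × 3202] = 4233.7685
r = -1434 / 4233.7685 ≈ -0.339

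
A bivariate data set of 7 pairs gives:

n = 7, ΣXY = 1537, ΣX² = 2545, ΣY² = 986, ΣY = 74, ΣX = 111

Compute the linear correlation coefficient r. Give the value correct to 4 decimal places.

0.9093

r = (nΣXY − ΣXΣY) / √[(nΣX² − (ΣX)²)(nΣY² − (ΣY)²)]
Numerator: 7×1537 − 111×74 = 2545
Denominator: √[(17815 − 12321)(6902 − 5476)] = √[5494 × 1426] = 2799.0077
r = 2545 / 2799.0077 ≈ 0.9093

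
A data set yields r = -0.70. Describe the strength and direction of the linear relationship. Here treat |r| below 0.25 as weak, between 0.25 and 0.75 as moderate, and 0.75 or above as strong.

r = -0.70 < 0 so the relationship is negative.
|r| = 0.70, which falls in the moderate range.

moderate negative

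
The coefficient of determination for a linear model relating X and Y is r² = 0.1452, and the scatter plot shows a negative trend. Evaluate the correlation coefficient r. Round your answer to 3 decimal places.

|r| = √0.1452 = 0.381
The association is negative, so r = −0.381.

-0.381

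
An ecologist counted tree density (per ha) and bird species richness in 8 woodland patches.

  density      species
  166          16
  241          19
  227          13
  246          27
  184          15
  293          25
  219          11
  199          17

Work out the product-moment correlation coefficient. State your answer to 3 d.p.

0.626

n = 8, Σx = 1775, Σy = 143, Σx² = 404949, Σy² = 2775, Σxy = 32705
nΣxy − ΣxΣy = 261640 − 253825 = 7815
nΣx² − (Σx)² = 3239592 − 3150625 = 88967; nΣy² − (Σy)² = 22200 − 20449 = 1751
r = 7815 / √(88967 × 1751) = 7815 / 12481.2346 ≈ 0.626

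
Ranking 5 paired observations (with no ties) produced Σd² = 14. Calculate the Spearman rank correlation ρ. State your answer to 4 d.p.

0.3000

ρ = 1 − 6Σd² / [n(n²−1)] = 1 − 6×14 / (5×24)
  = 1 − 84/120 = 1 − 0.70000 ≈ 0.3000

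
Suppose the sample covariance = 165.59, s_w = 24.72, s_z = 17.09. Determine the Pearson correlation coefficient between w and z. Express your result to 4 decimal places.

0.3920

r = Cov(w,z) / (s_w · s_z) = 165.59 / (24.72 × 17.09)
  = 165.59 / 422.4648 ≈ 0.3920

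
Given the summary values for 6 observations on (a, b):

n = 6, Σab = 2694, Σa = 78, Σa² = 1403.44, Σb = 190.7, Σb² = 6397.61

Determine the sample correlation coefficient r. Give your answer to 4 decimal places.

r = (nΣab − ΣaΣb) / √[(nΣa² − (Σa)²)(nΣb² − (Σb)²)]
Numerator: 6×2694 − 78×190.7 = 1289.4
Denominator: √[(8420.64 − 6084)(38385.66 − 36366.49)] = √[2336.64 × 2019.17] = 2172.1127
r = 1289.4 / 2172.1127 ≈ 0.5936

0.5936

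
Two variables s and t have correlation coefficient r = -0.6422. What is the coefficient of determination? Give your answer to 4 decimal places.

0.4124

r² = (-0.6422)² = 0.4124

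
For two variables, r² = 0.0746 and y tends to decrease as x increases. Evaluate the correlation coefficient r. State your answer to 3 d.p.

-0.273

|r| = √0.0746 = 0.273
The association is negative, so r = −0.273.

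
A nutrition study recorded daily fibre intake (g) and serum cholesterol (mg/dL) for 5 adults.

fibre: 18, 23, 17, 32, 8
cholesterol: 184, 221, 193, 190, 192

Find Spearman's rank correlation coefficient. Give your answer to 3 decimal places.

-0.100

Rank fibre: 3, 4, 2, 5, 1
Rank cholesterol: 1, 5, 4, 2, 3
d = rank(fibre) − rank(cholesterol): 2, -1, -2, 3, -2; Σd² = 22
ρ = 1 − 6Σd² / [n(n²−1)] = 1 − 6×22 / (5×24) = 1 − 132/120 ≈ -0.100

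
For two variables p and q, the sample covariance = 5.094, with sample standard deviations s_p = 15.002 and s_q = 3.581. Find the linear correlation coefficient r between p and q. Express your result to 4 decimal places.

0.0948

r = Cov(p,q) / (s_p · s_q) = 5.094 / (15.002 × 3.581)
  = 5.094 / 53.7222 ≈ 0.0948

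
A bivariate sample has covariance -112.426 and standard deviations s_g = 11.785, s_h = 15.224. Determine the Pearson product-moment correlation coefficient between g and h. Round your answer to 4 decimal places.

r = Cov(g,h) / (s_g · s_h) = -112.426 / (11.785 × 15.224)
  = -112.426 / 179.4148 ≈ -0.6266

-0.6266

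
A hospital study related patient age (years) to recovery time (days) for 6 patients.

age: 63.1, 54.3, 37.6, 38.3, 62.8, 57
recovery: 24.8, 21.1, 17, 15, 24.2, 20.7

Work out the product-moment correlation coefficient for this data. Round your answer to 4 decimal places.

0.9661

n = 6, Σx = 313.1, Σy = 122.8, Σx² = 17003.59, Σy² = 2588.38, Σxy = 6623.97
nΣxy − ΣxΣy = 39743.82 − 38448.68 = 1295.14
nΣx² − (Σx)² = 102021.54 − 98031.61 = 3989.93; nΣy² − (Σy)² = 15530.28 − 15079.84 = 450.44
r = 1295.14 / √(3989.93 × 450.44) = 1295.14 / 1340.6059 ≈ 0.9661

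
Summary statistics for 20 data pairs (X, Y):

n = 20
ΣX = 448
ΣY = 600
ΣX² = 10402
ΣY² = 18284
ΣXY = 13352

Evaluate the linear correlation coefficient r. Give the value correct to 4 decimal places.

r = (nΣXY − ΣXΣY) / √[(nΣX² − (ΣX)²)(nΣY² − (ΣY)²)]
Numerator: 20×13352 − 448×600 = -1760
Denominator: √[(208040 − 200704)(365680 − 360000)] = √[7336 × 5680] = 6455.1127
r = -1760 / 6455.1127 ≈ -0.2727

-0.2727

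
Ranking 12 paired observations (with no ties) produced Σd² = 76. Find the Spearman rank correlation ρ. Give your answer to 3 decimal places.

ρ = 1 − 6Σd² / [n(n²−1)] = 1 − 6×76 / (12×143)
  = 1 − 456/1716 = 1 − 0.2657 ≈ 0.734

0.734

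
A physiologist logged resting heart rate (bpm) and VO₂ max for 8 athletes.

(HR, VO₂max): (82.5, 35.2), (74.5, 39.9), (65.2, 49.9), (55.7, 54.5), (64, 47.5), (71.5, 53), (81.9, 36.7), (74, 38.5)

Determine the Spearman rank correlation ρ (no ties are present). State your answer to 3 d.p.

Rank HR: 8, 6, 3, 1, 2, 4, 7, 5
Rank VO₂max: 1, 4, 6, 8, 5, 7, 2, 3
d = rank(HR) − rank(VO₂max): 7, 2, -3, -7, -3, -3, 5, 2; Σd² = 158
ρ = 1 − 6Σd² / [n(n²−1)] = 1 − 6×158 / (8×63) = 1 − 948/504 ≈ -0.881

-0.881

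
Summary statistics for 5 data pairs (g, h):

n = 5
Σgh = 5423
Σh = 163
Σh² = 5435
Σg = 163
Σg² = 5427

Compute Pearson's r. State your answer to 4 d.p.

0.9323

r = (nΣgh − ΣgΣh) / √[(nΣg² − (Σg)²)(nΣh² − (Σh)²)]
Numerator: 5×5423 − 163×163 = 546
Denominator: √[(27135 − 26569)(27175 − 26569)] = √[566 × 606] = 585.6586
r = 546 / 585.6586 ≈ 0.9323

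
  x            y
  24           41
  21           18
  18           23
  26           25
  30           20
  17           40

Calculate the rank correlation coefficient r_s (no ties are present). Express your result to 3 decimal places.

Rank x: 4, 3, 2, 5, 6, 1
Rank y: 6, 1, 3, 4, 2, 5
d = rank(x) − rank(y): -2, 2, -1, 1, 4, -4; Σd² = 42
ρ = 1 − 6Σd² / [n(n²−1)] = 1 − 6×42 / (6×35) = 1 − 252/210 ≈ -0.200

-0.200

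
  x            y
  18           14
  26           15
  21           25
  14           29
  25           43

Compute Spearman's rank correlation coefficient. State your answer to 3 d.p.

0.000

Rank x: 2, 5, 3, 1, 4
Rank y: 1, 2, 3, 4, 5
d = rank(x) − rank(y): 1, 3, 0, -3, -1; Σd² = 20
ρ = 1 − 6Σd² / [n(n²−1)] = 1 − 6×20 / (5×24) = 1 − 120/120 ≈ 0.000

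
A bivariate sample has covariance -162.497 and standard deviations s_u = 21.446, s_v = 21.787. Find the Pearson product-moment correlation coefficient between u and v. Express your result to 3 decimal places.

-0.348

r = Cov(u,v) / (s_u · s_v) = -162.497 / (21.446 × 21.787)
  = -162.497 / 467.2440 ≈ -0.348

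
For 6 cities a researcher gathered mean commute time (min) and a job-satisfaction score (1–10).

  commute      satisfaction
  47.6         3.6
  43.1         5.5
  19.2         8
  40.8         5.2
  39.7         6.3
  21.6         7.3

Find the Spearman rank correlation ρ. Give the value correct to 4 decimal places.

-0.9429

Rank commute: 6, 5, 1, 4, 3, 2
Rank satisfaction: 1, 3, 6, 2, 4, 5
d = rank(commute) − rank(satisfaction): 5, 2, -5, 2, -1, -3; Σd² = 68
ρ = 1 − 6Σd² / [n(n²−1)] = 1 − 6×68 / (6×35) = 1 − 408/210 ≈ -0.9429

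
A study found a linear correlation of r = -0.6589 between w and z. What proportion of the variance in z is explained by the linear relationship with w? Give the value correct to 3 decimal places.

0.434

r² = (-0.6589)² = 0.434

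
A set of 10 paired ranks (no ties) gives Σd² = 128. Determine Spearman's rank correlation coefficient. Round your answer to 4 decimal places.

ρ = 1 − 6Σd² / [n(n²−1)] = 1 − 6×128 / (10×99)
  = 1 − 768/990 = 1 − 0.77576 ≈ 0.2242

0.2242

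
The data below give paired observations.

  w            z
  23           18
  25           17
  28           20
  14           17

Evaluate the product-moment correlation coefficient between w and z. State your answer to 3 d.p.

n = 4, Σw = 90, Σz = 72, Σw² = 2134, Σz² = 1302, Σwz = 1637
nΣwz − ΣwΣz = 6548 − 6480 = 68
nΣw² − (Σw)² = 8536 − 8100 = 436; nΣz² − (Σz)² = 5208 − 5184 = 24
r = 68 / √(436 × 24) = 68 / 102.2937 ≈ 0.665

0.665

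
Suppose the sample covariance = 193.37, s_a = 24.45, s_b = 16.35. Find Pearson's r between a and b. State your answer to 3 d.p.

r = Cov(a,b) / (s_a · s_b) = 193.37 / (24.45 × 16.35)
  = 193.37 / 399.7575 ≈ 0.484

0.484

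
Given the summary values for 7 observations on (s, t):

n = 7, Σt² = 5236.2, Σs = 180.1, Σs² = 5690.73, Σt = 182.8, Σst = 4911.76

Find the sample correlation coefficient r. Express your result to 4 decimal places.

0.2983

r = (nΣst − ΣsΣt) / √[(nΣs² − (Σs)²)(nΣt² − (Σt)²)]
Numerator: 7×4911.76 − 180.1×182.8 = 1460.04
Denominator: √[(39835.11 − 32436.01)(36653.4 − 33415.84)] = √[7399.1 × 3237.56] = 4894.3876
r = 1460.04 / 4894.3876 ≈ 0.2983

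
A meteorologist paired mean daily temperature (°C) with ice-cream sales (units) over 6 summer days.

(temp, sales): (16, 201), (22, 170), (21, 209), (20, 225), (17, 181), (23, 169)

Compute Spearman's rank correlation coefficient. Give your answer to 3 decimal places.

Rank temp: 1, 5, 4, 3, 2, 6
Rank sales: 4, 2, 5, 6, 3, 1
d = rank(temp) − rank(sales): -3, 3, -1, -3, -1, 5; Σd² = 54
ρ = 1 − 6Σd² / [n(n²−1)] = 1 − 6×54 / (6×35) = 1 − 324/210 ≈ -0.543

-0.543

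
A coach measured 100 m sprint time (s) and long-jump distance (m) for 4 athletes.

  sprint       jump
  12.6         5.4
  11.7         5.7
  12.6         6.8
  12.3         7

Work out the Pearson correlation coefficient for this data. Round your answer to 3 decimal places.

0.238

n = 4, Σx = 49.2, Σy = 24.9, Σx² = 605.7, Σy² = 156.89, Σxy = 306.51
nΣxy − ΣxΣy = 1226.04 − 1225.08 = 0.96
nΣx² − (Σx)² = 2422.8 − 2420.64 = 2.16; nΣy² − (Σy)² = 627.56 − 620.01 = 7.55
r = 0.96 / √(2.16 × 7.55) = 0.96 / 4.0383 ≈ 0.238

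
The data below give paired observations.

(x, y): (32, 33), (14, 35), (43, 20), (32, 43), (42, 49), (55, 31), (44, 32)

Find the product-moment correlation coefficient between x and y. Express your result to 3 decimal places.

n = 7, Σx = 262, Σy = 243, Σx² = 10818, Σy² = 8949, Σxy = 8953
nΣxy − ΣxΣy = 62671 − 63666 = -995
nΣx² − (Σx)² = 75726 − 68644 = 7082; nΣy² − (Σy)² = 62643 − 59049 = 3594
r = -995 / √(7082 × 3594) = -995 / 5045.0677 ≈ -0.197

-0.197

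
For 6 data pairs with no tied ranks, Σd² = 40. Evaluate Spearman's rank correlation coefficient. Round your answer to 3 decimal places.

ρ = 1 − 6Σd² / [n(n²−1)] = 1 − 6×40 / (6×35)
  = 1 − 240/210 = 1 − 1.1429 ≈ -0.143

-0.143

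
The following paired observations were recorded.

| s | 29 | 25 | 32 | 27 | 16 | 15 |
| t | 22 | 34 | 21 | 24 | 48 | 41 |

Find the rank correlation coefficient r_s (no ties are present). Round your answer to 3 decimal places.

Rank s: 5, 3, 6, 4, 2, 1
Rank t: 2, 4, 1, 3, 6, 5
d = rank(s) − rank(t): 3, -1, 5, 1, -4, -4; Σd² = 68
ρ = 1 − 6Σd² / [n(n²−1)] = 1 − 6×68 / (6×35) = 1 − 408/210 ≈ -0.943

-0.943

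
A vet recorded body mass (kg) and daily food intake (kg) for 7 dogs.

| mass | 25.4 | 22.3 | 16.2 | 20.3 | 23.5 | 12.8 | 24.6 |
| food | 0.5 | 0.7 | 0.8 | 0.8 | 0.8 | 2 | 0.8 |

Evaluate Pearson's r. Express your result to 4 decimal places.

n = 7, Σx = 145.1, Σy = 6.4, Σx² = 3138.23, Σy² = 7.3, Σxy = 121.59
nΣxy − ΣxΣy = 851.13 − 928.64 = -77.51
nΣx² − (Σx)² = 21967.61 − 21054.01 = 913.6; nΣy² − (Σy)² = 51.1 − 40.96 = 10.14
r = -77.51 / √(913.6 × 10.14) = -77.51 / 96.2492 ≈ -0.8053

-0.8053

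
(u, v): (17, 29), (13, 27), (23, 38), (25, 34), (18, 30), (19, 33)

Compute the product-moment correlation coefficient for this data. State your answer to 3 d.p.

0.867

n = 6, Σu = 115, Σv = 191, Σu² = 2297, Σv² = 6159, Σuv = 3735
nΣuv − ΣuΣv = 22410 − 21965 = 445
nΣu² − (Σu)² = 13782 − 13225 = 557; nΣv² − (Σv)² = 36954 − 36481 = 473
r = 445 / √(557 × 473) = 445 / 513.2845 ≈ 0.867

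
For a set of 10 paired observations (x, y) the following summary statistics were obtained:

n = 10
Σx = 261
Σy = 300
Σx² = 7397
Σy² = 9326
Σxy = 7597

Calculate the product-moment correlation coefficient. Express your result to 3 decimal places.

r = (nΣxy − ΣxΣy) / √[(nΣx² − (Σx)²)(nΣy² − (Σy)²)]
Numerator: 10×7597 − 261×300 = -2330
Denominator: √[(73970 − 68121)(93260 − 90000)] = √[5849 × 3260] = 4366.6623
r = -2330 / 4366.6623 ≈ -0.534

-0.534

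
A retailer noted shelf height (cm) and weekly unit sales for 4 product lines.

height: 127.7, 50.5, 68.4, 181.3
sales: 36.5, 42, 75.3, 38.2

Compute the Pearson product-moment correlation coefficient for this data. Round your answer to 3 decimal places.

-0.513

n = 4, Σx = 427.9, Σy = 192, Σx² = 56405.79, Σy² = 10225.58, Σxy = 18858.23
nΣxy − ΣxΣy = 75432.92 − 82156.8 = -6723.88
nΣx² − (Σx)² = 225623.16 − 183098.41 = 42524.75; nΣy² − (Σy)² = 40902.32 − 36864 = 4038.32
r = -6723.88 / √(42524.75 × 4038.32) = -6723.88 / 13104.5240 ≈ -0.513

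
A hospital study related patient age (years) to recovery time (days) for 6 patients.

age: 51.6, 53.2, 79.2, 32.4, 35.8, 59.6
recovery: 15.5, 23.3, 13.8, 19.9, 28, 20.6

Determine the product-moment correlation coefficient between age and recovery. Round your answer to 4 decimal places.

-0.6502

n = 6, Σx = 311.8, Σy = 121.1, Σx² = 17649, Σy² = 2577.95, Σxy = 6007.24
nΣxy − ΣxΣy = 36043.44 − 37758.98 = -1715.54
nΣx² − (Σx)² = 105894 − 97219.24 = 8674.76; nΣy² − (Σy)² = 15467.7 − 14665.21 = 802.49
r = -1715.54 / √(8674.76 × 802.49) = -1715.54 / 2638.4481 ≈ -0.6502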